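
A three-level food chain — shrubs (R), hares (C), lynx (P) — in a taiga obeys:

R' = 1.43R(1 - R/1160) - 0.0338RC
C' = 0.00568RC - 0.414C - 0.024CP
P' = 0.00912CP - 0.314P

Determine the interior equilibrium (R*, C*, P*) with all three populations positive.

R* ≈ 216, C* ≈ 34.4, P* ≈ 33.9

From dP/dt = 0: 0.00912C* = 0.314, so C* = 34.4.
From dR/dt = 0: 1.43(1 - R*/1160) = 0.0338·34.4, giving R* = 1160·(1 - 0.814) = 216.
From dC/dt = 0: 0.00568·216 - 0.414 = 0.024P*, so P* = 0.813/0.024 = 33.9.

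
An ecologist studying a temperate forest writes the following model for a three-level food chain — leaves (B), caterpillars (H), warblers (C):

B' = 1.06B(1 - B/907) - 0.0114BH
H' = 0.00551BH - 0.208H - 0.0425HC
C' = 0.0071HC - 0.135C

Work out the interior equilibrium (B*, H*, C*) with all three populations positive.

From dC/dt = 0: 0.0071H* = 0.135, so H* = 19.
From dB/dt = 0: 1.06(1 - B*/907) = 0.0114·19, giving B* = 907·(1 - 0.204) = 722.
From dH/dt = 0: 0.00551·722 - 0.208 = 0.0425C*, so C* = 3.77/0.0425 = 88.6.

B* ≈ 722, H* ≈ 19, C* ≈ 88.6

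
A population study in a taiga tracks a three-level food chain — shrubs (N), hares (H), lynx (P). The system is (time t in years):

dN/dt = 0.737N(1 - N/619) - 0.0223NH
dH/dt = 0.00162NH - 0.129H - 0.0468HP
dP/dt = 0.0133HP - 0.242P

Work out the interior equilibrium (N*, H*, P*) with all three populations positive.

From dP/dt = 0: 0.0133H* = 0.242, so H* = 18.2.
From dN/dt = 0: 0.737(1 - N*/619) = 0.0223·18.2, giving N* = 619·(1 - 0.551) = 278.
From dH/dt = 0: 0.00162·278 - 0.129 = 0.0468P*, so P* = 0.322/0.0468 = 6.87.

N* ≈ 278, H* ≈ 18.2, P* ≈ 6.87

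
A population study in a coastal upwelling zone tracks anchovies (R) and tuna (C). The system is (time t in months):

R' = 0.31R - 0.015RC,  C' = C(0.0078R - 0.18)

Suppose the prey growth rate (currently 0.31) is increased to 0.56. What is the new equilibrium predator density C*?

At the interior fixed point, setting dR/dt = 0 with R > 0 fixes C* = (prey growth rate)/(RC coefficient) — independent of the other coefficients.
With the change, C* = 0.56/0.015 = 37.3; it rises from 20.7.

C* ≈ 37.3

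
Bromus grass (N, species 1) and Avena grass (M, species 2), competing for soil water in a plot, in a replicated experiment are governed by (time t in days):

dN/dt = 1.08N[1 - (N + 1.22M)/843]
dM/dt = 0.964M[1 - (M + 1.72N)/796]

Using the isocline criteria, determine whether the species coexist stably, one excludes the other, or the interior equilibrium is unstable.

Compare the nullcline intercepts: K1/α12 = 843/1.22 = 691 < K2 = 796; K2/α21 = 796/1.72 = 463 < K1 = 843.
Since both are reversed, neither can invade when rare; the interior point is a saddle.

unstable coexistence (outcome depends on initial conditions)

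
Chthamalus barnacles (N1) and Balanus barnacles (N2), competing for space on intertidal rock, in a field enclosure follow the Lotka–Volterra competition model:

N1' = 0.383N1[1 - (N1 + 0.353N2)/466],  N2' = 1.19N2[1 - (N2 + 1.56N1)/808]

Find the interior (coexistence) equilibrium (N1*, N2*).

Setting both brackets to zero gives the nullclines N1 + 0.353N2 = 466 and 1.56N1 + N2 = 808.
Substituting N2 = 808 - 1.56N1 into the first: N1(1 - 0.353·1.56) = 466 - 0.353·808.
So N1* = 181/0.449 = 402, and then N2* = 808 - 1.56·402 = 180.

N1* ≈ 402, N2* ≈ 180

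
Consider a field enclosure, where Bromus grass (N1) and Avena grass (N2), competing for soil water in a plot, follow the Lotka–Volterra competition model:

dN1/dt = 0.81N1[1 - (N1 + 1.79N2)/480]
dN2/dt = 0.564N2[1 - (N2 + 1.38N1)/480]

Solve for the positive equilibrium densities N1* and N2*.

N1* ≈ 258, N2* ≈ 124

Setting both brackets to zero gives the nullclines N1 + 1.79N2 = 480 and 1.38N1 + N2 = 480.
Substituting N2 = 480 - 1.38N1 into the first: N1(1 - 1.79·1.38) = 480 - 1.79·480.
So N1* = -379/-1.47 = 258, and then N2* = 480 - 1.38·258 = 124.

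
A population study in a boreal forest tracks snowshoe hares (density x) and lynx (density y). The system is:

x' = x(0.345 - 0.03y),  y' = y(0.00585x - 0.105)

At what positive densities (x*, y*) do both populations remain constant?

x* ≈ 17.9, y* ≈ 11.5

Set dy/dt = 0 with y > 0: 0.00585x - 0.105 = 0, so x* = 0.105/0.00585 = 17.9.
Set dx/dt = 0 with x > 0: 0.345 - 0.03y = 0, so y* = 0.345/0.03 = 11.5.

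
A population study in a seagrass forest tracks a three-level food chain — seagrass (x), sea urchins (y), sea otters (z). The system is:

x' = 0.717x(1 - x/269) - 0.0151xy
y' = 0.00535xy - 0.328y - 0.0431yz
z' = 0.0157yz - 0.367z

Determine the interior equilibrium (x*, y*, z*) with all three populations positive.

From dz/dt = 0: 0.0157y* = 0.367, so y* = 23.4.
From dx/dt = 0: 0.717(1 - x*/269) = 0.0151·23.4, giving x* = 269·(1 - 0.492) = 137.
From dy/dt = 0: 0.00535·137 - 0.328 = 0.0431z*, so z* = 0.403/0.0431 = 9.34.

x* ≈ 137, y* ≈ 23.4, z* ≈ 9.34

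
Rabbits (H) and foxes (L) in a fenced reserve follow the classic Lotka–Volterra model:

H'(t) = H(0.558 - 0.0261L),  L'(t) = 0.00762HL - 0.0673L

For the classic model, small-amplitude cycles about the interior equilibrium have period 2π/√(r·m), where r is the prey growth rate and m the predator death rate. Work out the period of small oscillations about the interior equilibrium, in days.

Here r = 0.558 and m = 0.0673, so r·m = 0.0376.
ω = √0.0376 = 0.194 per day, hence T = 2π/ω ≈ 32.4 days.

T ≈ 32.4 days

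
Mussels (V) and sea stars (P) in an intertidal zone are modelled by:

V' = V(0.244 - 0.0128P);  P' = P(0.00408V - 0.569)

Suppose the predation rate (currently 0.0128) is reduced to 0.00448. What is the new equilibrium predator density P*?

P* ≈ 54.5

At the interior fixed point, setting dV/dt = 0 with V > 0 fixes P* = (prey growth rate)/(VP coefficient) — independent of the other coefficients.
With the change, P* = 0.244/0.00448 = 54.5; it rises from 19.1.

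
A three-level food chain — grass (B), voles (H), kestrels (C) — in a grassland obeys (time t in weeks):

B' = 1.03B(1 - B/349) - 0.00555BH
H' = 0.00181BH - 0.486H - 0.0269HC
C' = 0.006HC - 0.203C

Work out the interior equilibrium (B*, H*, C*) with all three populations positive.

From dC/dt = 0: 0.006H* = 0.203, so H* = 33.8.
From dB/dt = 0: 1.03(1 - B*/349) = 0.00555·33.8, giving B* = 349·(1 - 0.182) = 285.
From dH/dt = 0: 0.00181·285 - 0.486 = 0.0269C*, so C* = 0.0305/0.0269 = 1.13.

B* ≈ 285, H* ≈ 33.8, C* ≈ 1.13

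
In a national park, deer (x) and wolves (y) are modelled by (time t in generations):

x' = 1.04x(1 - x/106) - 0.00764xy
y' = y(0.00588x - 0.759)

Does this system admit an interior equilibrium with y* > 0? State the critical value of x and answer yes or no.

Threshold x = 129; K < 129, so no, the predator goes extinct.

The predator equation gives dy/dt > 0 only when x > 0.759/0.00588 = 129.
Without the predator, x → K = 106. Since 106 < 129, the predator cannot invade.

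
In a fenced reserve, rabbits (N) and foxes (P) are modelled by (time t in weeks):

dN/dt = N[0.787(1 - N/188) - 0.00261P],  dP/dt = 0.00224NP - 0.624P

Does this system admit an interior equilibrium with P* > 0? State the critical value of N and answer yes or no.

Threshold N = 279; K < 279, so no, the predator goes extinct.

The predator equation gives dP/dt > 0 only when N > 0.624/0.00224 = 279.
Without the predator, N → K = 188. Since 188 < 279, the predator cannot invade.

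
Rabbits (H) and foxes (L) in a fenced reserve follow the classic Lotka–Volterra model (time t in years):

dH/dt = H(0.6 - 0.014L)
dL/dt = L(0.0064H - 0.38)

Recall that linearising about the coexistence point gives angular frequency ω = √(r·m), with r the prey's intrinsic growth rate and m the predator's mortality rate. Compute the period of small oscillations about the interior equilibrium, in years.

T ≈ 13.2 years

Here r = 0.6 and m = 0.38, so r·m = 0.228.
ω = √0.228 = 0.477 per year, hence T = 2π/ω ≈ 13.2 years.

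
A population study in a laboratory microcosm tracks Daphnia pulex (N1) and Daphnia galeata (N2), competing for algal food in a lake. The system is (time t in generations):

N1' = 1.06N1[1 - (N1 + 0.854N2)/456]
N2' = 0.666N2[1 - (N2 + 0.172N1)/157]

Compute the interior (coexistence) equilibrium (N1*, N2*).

N1* ≈ 377, N2* ≈ 92.1

Setting both brackets to zero gives the nullclines N1 + 0.854N2 = 456 and 0.172N1 + N2 = 157.
Substituting N2 = 157 - 0.172N1 into the first: N1(1 - 0.854·0.172) = 456 - 0.854·157.
So N1* = 322/0.853 = 377, and then N2* = 157 - 0.172·377 = 92.1.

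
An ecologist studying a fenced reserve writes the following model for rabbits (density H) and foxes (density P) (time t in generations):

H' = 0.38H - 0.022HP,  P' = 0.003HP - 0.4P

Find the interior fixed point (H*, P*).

Set dP/dt = 0 with P > 0: 0.003H - 0.4 = 0, so H* = 0.4/0.003 = 133.
Set dH/dt = 0 with H > 0: 0.38 - 0.022P = 0, so P* = 0.38/0.022 = 17.3.

H* ≈ 133, P* ≈ 17.3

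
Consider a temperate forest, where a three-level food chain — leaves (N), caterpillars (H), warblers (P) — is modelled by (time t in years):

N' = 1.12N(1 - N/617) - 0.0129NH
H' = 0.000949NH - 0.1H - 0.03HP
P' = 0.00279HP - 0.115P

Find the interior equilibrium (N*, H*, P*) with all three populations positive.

From dP/dt = 0: 0.00279H* = 0.115, so H* = 41.2.
From dN/dt = 0: 1.12(1 - N*/617) = 0.0129·41.2, giving N* = 617·(1 - 0.475) = 324.
From dH/dt = 0: 0.000949·324 - 0.1 = 0.03P*, so P* = 0.208/0.03 = 6.92.

N* ≈ 324, H* ≈ 41.2, P* ≈ 6.92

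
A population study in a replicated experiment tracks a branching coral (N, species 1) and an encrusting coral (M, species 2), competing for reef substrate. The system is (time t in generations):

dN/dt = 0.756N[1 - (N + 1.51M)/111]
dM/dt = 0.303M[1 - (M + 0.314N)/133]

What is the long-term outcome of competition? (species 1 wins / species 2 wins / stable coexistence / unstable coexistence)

species 2 excludes species 1

Compare the nullcline intercepts: K1/α12 = 111/1.51 = 73.5 < K2 = 133; K2/α21 = 133/0.314 = 424 > K1 = 111.
Since the inequalities point opposite ways, species 2 can invade but species 1 cannot.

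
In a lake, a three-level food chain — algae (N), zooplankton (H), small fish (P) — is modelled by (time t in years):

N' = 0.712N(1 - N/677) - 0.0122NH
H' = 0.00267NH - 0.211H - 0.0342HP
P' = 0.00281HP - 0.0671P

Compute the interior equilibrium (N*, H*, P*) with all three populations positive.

N* ≈ 400, H* ≈ 23.9, P* ≈ 25.1

From dP/dt = 0: 0.00281H* = 0.0671, so H* = 23.9.
From dN/dt = 0: 0.712(1 - N*/677) = 0.0122·23.9, giving N* = 677·(1 - 0.409) = 400.
From dH/dt = 0: 0.00267·400 - 0.211 = 0.0342P*, so P* = 0.857/0.0342 = 25.1.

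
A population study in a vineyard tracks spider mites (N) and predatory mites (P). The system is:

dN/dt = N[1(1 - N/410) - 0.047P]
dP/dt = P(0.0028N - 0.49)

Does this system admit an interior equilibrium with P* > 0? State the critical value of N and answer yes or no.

Threshold N = 175; K > 175, so yes, the predator persists.

The predator equation gives dP/dt > 0 only when N > 0.49/0.0028 = 175.
Without the predator, N → K = 410. Since 410 > 175, the predator can invade and persist.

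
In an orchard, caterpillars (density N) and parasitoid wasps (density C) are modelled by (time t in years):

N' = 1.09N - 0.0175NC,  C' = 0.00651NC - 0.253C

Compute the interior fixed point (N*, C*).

N* ≈ 38.9, C* ≈ 62.3

Set dC/dt = 0 with C > 0: 0.00651N - 0.253 = 0, so N* = 0.253/0.00651 = 38.9.
Set dN/dt = 0 with N > 0: 1.09 - 0.0175C = 0, so C* = 1.09/0.0175 = 62.3.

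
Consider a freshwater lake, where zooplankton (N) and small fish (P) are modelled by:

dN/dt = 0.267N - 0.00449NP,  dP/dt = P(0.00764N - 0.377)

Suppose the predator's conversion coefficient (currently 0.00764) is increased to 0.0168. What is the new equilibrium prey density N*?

At the interior fixed point, setting dP/dt = 0 with P > 0 fixes N* = (predator death rate)/(NP coefficient) — independent of the other coefficients.
With the change, N* = 0.377/0.0168 = 22.4; it falls from 49.3.

N* ≈ 22.4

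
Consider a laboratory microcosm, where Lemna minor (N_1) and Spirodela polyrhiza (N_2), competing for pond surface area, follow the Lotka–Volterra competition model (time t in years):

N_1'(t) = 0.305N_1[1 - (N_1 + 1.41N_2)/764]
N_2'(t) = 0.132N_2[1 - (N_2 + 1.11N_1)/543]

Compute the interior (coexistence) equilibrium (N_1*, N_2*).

N_1* ≈ 2.88, N_2* ≈ 540

Setting both brackets to zero gives the nullclines N_1 + 1.41N_2 = 764 and 1.11N_1 + N_2 = 543.
Substituting N_2 = 543 - 1.11N_1 into the first: N_1(1 - 1.41·1.11) = 764 - 1.41·543.
So N_1* = -1.63/-0.565 = 2.88, and then N_2* = 543 - 1.11·2.88 = 540.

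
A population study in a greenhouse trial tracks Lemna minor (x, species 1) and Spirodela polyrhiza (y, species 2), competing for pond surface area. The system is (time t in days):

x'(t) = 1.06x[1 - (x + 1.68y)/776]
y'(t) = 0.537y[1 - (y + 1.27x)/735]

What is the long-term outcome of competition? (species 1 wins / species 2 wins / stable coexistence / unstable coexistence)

unstable coexistence (outcome depends on initial conditions)

Compare the nullcline intercepts: K1/α12 = 776/1.68 = 462 < K2 = 735; K2/α21 = 735/1.27 = 579 < K1 = 776.
Since both are reversed, neither can invade when rare; the interior point is a saddle.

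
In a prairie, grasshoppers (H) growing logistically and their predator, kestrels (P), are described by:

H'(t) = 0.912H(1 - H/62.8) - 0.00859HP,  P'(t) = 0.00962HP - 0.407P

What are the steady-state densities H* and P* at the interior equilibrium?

H* ≈ 42.3, P* ≈ 34.6

From dP/dt = 0 with P > 0: 0.00962H* = 0.407, so H* = 42.3.
Substitute into dH/dt = 0: 0.912(1 - 42.3/62.8) = 0.00859P*.
The bracket is 0.326, giving P* = 0.298/0.00859 = 34.6.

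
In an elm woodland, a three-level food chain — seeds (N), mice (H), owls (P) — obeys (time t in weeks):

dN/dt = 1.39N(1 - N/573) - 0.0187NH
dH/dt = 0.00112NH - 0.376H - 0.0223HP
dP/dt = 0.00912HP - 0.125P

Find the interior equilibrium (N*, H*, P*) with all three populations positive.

N* ≈ 467, H* ≈ 13.7, P* ≈ 6.61

From dP/dt = 0: 0.00912H* = 0.125, so H* = 13.7.
From dN/dt = 0: 1.39(1 - N*/573) = 0.0187·13.7, giving N* = 573·(1 - 0.184) = 467.
From dH/dt = 0: 0.00112·467 - 0.376 = 0.0223P*, so P* = 0.147/0.0223 = 6.61.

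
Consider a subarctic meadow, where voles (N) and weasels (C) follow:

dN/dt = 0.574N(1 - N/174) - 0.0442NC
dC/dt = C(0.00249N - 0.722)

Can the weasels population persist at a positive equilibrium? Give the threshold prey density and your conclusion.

Threshold N = 290; K < 290, so no, the predator goes extinct.

The predator equation gives dC/dt > 0 only when N > 0.722/0.00249 = 290.
Without the predator, N → K = 174. Since 174 < 290, the predator cannot invade.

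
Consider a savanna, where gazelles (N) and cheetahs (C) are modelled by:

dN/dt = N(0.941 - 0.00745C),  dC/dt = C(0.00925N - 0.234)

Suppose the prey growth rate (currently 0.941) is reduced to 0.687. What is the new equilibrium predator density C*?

At the interior fixed point, setting dN/dt = 0 with N > 0 fixes C* = (prey growth rate)/(NC coefficient) — independent of the other coefficients.
With the change, C* = 0.687/0.00745 = 92.2; it falls from 126.

C* ≈ 92.2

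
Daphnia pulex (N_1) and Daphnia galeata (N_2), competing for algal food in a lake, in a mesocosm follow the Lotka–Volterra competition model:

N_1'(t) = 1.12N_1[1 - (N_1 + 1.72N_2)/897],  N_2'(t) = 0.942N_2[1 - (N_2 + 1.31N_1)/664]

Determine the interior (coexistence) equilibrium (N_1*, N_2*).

Setting both brackets to zero gives the nullclines N_1 + 1.72N_2 = 897 and 1.31N_1 + N_2 = 664.
Substituting N_2 = 664 - 1.31N_1 into the first: N_1(1 - 1.72·1.31) = 897 - 1.72·664.
So N_1* = -245/-1.25 = 196, and then N_2* = 664 - 1.31·196 = 408.

N_1* ≈ 196, N_2* ≈ 408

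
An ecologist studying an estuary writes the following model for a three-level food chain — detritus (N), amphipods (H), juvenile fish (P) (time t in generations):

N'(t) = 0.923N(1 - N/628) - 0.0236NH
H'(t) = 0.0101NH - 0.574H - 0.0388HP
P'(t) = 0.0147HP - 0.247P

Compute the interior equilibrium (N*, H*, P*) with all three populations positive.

From dP/dt = 0: 0.0147H* = 0.247, so H* = 16.8.
From dN/dt = 0: 0.923(1 - N*/628) = 0.0236·16.8, giving N* = 628·(1 - 0.43) = 358.
From dH/dt = 0: 0.0101·358 - 0.574 = 0.0388P*, so P* = 3.04/0.0388 = 78.4.

N* ≈ 358, H* ≈ 16.8, P* ≈ 78.4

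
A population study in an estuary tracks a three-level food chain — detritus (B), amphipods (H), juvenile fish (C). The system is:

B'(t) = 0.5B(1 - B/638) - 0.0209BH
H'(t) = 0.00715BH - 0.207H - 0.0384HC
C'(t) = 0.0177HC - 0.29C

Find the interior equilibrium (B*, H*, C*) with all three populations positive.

B* ≈ 201, H* ≈ 16.4, C* ≈ 32

From dC/dt = 0: 0.0177H* = 0.29, so H* = 16.4.
From dB/dt = 0: 0.5(1 - B*/638) = 0.0209·16.4, giving B* = 638·(1 - 0.685) = 201.
From dH/dt = 0: 0.00715·201 - 0.207 = 0.0384C*, so C* = 1.23/0.0384 = 32.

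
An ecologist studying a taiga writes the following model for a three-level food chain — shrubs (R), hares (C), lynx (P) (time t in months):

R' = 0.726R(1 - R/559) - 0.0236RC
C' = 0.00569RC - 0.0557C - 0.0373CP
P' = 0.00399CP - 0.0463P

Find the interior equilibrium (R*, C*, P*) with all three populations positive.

R* ≈ 348, C* ≈ 11.6, P* ≈ 51.6

From dP/dt = 0: 0.00399C* = 0.0463, so C* = 11.6.
From dR/dt = 0: 0.726(1 - R*/559) = 0.0236·11.6, giving R* = 559·(1 - 0.377) = 348.
From dC/dt = 0: 0.00569·348 - 0.0557 = 0.0373P*, so P* = 1.93/0.0373 = 51.6.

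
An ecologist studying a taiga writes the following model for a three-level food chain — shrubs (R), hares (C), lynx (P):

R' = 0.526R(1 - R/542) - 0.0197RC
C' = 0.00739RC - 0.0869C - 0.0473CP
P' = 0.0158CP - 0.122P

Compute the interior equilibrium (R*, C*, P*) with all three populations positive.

From dP/dt = 0: 0.0158C* = 0.122, so C* = 7.72.
From dR/dt = 0: 0.526(1 - R*/542) = 0.0197·7.72, giving R* = 542·(1 - 0.289) = 385.
From dC/dt = 0: 0.00739·385 - 0.0869 = 0.0473P*, so P* = 2.76/0.0473 = 58.4.

R* ≈ 385, C* ≈ 7.72, P* ≈ 58.4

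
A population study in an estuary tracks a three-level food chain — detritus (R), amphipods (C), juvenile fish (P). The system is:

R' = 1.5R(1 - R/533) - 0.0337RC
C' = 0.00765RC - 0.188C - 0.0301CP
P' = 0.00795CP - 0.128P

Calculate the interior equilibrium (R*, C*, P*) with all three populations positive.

From dP/dt = 0: 0.00795C* = 0.128, so C* = 16.1.
From dR/dt = 0: 1.5(1 - R*/533) = 0.0337·16.1, giving R* = 533·(1 - 0.362) = 340.
From dC/dt = 0: 0.00765·340 - 0.188 = 0.0301P*, so P* = 2.41/0.0301 = 80.2.

R* ≈ 340, C* ≈ 16.1, P* ≈ 80.2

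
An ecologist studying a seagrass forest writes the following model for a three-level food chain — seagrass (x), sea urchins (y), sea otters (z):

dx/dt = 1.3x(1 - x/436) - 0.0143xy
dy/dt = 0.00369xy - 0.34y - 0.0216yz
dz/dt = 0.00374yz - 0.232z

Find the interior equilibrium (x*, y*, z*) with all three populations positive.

From dz/dt = 0: 0.00374y* = 0.232, so y* = 62.
From dx/dt = 0: 1.3(1 - x*/436) = 0.0143·62, giving x* = 436·(1 - 0.682) = 138.
From dy/dt = 0: 0.00369·138 - 0.34 = 0.0216z*, so z* = 0.171/0.0216 = 7.92.

x* ≈ 138, y* ≈ 62, z* ≈ 7.92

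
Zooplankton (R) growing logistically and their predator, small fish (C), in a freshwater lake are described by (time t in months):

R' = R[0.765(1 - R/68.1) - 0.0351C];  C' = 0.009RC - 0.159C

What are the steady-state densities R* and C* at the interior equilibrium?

From dC/dt = 0 with C > 0: 0.009R* = 0.159, so R* = 17.7.
Substitute into dR/dt = 0: 0.765(1 - 17.7/68.1) = 0.0351C*.
The bracket is 0.741, giving C* = 0.567/0.0351 = 16.1.

R* ≈ 17.7, C* ≈ 16.1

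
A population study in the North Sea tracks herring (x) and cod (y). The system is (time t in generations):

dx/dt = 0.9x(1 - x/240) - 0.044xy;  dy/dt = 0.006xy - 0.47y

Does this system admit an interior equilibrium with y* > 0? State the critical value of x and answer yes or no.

Threshold x = 78.3; K > 78.3, so yes, the predator persists.

The predator equation gives dy/dt > 0 only when x > 0.47/0.006 = 78.3.
Without the predator, x → K = 240. Since 240 > 78.3, the predator can invade and persist.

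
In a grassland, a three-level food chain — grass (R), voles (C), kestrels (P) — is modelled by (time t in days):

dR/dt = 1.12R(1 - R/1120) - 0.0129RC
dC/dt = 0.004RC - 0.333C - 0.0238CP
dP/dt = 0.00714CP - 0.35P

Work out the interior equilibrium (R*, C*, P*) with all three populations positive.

R* ≈ 488, C* ≈ 49, P* ≈ 68

From dP/dt = 0: 0.00714C* = 0.35, so C* = 49.
From dR/dt = 0: 1.12(1 - R*/1120) = 0.0129·49, giving R* = 1120·(1 - 0.565) = 488.
From dC/dt = 0: 0.004·488 - 0.333 = 0.0238P*, so P* = 1.62/0.0238 = 68.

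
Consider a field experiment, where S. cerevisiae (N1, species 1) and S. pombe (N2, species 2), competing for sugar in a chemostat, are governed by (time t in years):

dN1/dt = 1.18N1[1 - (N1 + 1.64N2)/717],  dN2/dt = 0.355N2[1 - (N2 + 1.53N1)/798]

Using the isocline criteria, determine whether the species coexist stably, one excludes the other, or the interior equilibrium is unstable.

Compare the nullcline intercepts: K1/α12 = 717/1.64 = 437 < K2 = 798; K2/α21 = 798/1.53 = 522 < K1 = 717.
Since both are reversed, neither can invade when rare; the interior point is a saddle.

unstable coexistence (outcome depends on initial conditions)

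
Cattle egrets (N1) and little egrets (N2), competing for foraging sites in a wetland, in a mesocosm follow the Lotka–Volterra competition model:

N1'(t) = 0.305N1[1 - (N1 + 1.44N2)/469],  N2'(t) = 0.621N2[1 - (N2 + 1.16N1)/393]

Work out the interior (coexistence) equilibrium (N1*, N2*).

Setting both brackets to zero gives the nullclines N1 + 1.44N2 = 469 and 1.16N1 + N2 = 393.
Substituting N2 = 393 - 1.16N1 into the first: N1(1 - 1.44·1.16) = 469 - 1.44·393.
So N1* = -96.9/-0.67 = 145, and then N2* = 393 - 1.16·145 = 225.

N1* ≈ 145, N2* ≈ 225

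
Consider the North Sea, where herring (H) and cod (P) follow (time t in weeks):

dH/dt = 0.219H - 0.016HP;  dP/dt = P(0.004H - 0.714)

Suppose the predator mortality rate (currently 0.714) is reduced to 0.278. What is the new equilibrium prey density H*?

At the interior fixed point, setting dP/dt = 0 with P > 0 fixes H* = (predator death rate)/(HP coefficient) — independent of the other coefficients.
With the change, H* = 0.278/0.004 = 69.5; it falls from 178.

H* ≈ 69.5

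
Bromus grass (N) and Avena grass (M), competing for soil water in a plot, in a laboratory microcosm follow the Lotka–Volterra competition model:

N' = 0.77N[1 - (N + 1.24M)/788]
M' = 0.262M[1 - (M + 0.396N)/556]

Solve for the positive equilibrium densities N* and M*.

N* ≈ 194, M* ≈ 479

Setting both brackets to zero gives the nullclines N + 1.24M = 788 and 0.396N + M = 556.
Substituting M = 556 - 0.396N into the first: N(1 - 1.24·0.396) = 788 - 1.24·556.
So N* = 98.6/0.509 = 194, and then M* = 556 - 0.396·194 = 479.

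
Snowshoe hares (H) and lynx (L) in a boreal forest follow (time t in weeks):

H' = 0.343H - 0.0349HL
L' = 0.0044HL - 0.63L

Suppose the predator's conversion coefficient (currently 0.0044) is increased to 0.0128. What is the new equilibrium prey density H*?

H* ≈ 49.2

At the interior fixed point, setting dL/dt = 0 with L > 0 fixes H* = (predator death rate)/(HL coefficient) — independent of the other coefficients.
With the change, H* = 0.63/0.0128 = 49.2; it falls from 143.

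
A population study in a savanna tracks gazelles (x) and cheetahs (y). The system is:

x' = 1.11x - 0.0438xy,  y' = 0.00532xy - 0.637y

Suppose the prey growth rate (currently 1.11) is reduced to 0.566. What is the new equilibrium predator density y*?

y* ≈ 12.9

At the interior fixed point, setting dx/dt = 0 with x > 0 fixes y* = (prey growth rate)/(xy coefficient) — independent of the other coefficients.
With the change, y* = 0.566/0.0438 = 12.9; it falls from 25.3.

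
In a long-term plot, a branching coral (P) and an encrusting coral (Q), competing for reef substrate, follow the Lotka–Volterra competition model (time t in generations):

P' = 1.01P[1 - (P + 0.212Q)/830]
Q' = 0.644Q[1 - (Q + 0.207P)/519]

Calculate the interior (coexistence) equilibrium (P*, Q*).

Setting both brackets to zero gives the nullclines P + 0.212Q = 830 and 0.207P + Q = 519.
Substituting Q = 519 - 0.207P into the first: P(1 - 0.212·0.207) = 830 - 0.212·519.
So P* = 720/0.956 = 753, and then Q* = 519 - 0.207·753 = 363.

P* ≈ 753, Q* ≈ 363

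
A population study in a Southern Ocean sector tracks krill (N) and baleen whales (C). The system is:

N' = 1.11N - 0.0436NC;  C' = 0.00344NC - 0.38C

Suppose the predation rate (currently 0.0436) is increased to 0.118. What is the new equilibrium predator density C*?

At the interior fixed point, setting dN/dt = 0 with N > 0 fixes C* = (prey growth rate)/(NC coefficient) — independent of the other coefficients.
With the change, C* = 1.11/0.118 = 9.41; it falls from 25.5.

C* ≈ 9.41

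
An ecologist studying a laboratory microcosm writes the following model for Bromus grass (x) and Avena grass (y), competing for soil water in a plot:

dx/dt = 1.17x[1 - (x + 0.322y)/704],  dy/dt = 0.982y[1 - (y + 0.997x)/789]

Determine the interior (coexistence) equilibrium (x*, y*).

Setting both brackets to zero gives the nullclines x + 0.322y = 704 and 0.997x + y = 789.
Substituting y = 789 - 0.997x into the first: x(1 - 0.322·0.997) = 704 - 0.322·789.
So x* = 450/0.679 = 663, and then y* = 789 - 0.997·663 = 128.

x* ≈ 663, y* ≈ 128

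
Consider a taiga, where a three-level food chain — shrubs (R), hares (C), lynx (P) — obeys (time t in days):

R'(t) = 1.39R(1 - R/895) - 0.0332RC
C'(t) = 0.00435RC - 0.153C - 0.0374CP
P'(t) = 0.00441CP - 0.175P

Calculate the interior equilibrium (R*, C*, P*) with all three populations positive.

R* ≈ 46.7, C* ≈ 39.7, P* ≈ 1.34

From dP/dt = 0: 0.00441C* = 0.175, so C* = 39.7.
From dR/dt = 0: 1.39(1 - R*/895) = 0.0332·39.7, giving R* = 895·(1 - 0.948) = 46.7.
From dC/dt = 0: 0.00435·46.7 - 0.153 = 0.0374P*, so P* = 0.0502/0.0374 = 1.34.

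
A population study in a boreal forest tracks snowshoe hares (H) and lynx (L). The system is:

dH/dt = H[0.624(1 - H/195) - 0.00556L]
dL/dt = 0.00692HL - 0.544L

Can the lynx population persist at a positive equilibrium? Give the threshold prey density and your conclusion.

The predator equation gives dL/dt > 0 only when H > 0.544/0.00692 = 78.6.
Without the predator, H → K = 195. Since 195 > 78.6, the predator can invade and persist.

Threshold H = 78.6; K > 78.6, so yes, the predator persists.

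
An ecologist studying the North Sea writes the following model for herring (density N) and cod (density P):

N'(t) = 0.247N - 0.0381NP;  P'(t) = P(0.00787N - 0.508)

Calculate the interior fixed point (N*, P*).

Set dP/dt = 0 with P > 0: 0.00787N - 0.508 = 0, so N* = 0.508/0.00787 = 64.5.
Set dN/dt = 0 with N > 0: 0.247 - 0.0381P = 0, so P* = 0.247/0.0381 = 6.48.

N* ≈ 64.5, P* ≈ 6.48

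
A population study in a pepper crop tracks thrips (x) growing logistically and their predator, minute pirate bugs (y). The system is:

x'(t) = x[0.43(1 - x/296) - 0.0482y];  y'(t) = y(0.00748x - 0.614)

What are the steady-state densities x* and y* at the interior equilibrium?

From dy/dt = 0 with y > 0: 0.00748x* = 0.614, so x* = 82.1.
Substitute into dx/dt = 0: 0.43(1 - 82.1/296) = 0.0482y*.
The bracket is 0.723, giving y* = 0.311/0.0482 = 6.45.

x* ≈ 82.1, y* ≈ 6.45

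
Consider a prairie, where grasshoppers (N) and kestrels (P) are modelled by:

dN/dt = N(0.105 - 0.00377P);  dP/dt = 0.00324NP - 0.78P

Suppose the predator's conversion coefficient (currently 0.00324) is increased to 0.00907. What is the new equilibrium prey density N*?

N* ≈ 86

At the interior fixed point, setting dP/dt = 0 with P > 0 fixes N* = (predator death rate)/(NP coefficient) — independent of the other coefficients.
With the change, N* = 0.78/0.00907 = 86; it falls from 241.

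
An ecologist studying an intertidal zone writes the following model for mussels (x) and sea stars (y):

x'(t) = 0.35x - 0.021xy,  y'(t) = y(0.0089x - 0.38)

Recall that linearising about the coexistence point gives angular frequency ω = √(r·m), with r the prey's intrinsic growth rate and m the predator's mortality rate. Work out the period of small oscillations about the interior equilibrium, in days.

Here r = 0.35 and m = 0.38, so r·m = 0.133.
ω = √0.133 = 0.365 per day, hence T = 2π/ω ≈ 17.2 days.

T ≈ 17.2 days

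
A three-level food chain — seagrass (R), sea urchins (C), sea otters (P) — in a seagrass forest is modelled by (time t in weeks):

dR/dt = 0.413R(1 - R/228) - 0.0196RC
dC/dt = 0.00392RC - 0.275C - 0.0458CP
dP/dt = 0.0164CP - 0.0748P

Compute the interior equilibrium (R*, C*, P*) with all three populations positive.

R* ≈ 179, C* ≈ 4.56, P* ≈ 9.29

From dP/dt = 0: 0.0164C* = 0.0748, so C* = 4.56.
From dR/dt = 0: 0.413(1 - R*/228) = 0.0196·4.56, giving R* = 228·(1 - 0.216) = 179.
From dC/dt = 0: 0.00392·179 - 0.275 = 0.0458P*, so P* = 0.425/0.0458 = 9.29.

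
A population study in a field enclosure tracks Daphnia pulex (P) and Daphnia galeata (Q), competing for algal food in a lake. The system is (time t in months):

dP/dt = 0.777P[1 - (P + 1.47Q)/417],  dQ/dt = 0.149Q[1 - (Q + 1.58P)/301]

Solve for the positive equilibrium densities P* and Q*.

Setting both brackets to zero gives the nullclines P + 1.47Q = 417 and 1.58P + Q = 301.
Substituting Q = 301 - 1.58P into the first: P(1 - 1.47·1.58) = 417 - 1.47·301.
So P* = -25.5/-1.32 = 19.3, and then Q* = 301 - 1.58·19.3 = 271.

P* ≈ 19.3, Q* ≈ 271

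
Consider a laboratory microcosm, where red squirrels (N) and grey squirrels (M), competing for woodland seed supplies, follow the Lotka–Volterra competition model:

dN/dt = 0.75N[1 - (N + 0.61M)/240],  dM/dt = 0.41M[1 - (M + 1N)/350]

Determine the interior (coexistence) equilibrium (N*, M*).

N* ≈ 67.9, M* ≈ 282

Setting both brackets to zero gives the nullclines N + 0.61M = 240 and 1N + M = 350.
Substituting M = 350 - 1N into the first: N(1 - 0.61·1) = 240 - 0.61·350.
So N* = 26.5/0.39 = 67.9, and then M* = 350 - 1·67.9 = 282.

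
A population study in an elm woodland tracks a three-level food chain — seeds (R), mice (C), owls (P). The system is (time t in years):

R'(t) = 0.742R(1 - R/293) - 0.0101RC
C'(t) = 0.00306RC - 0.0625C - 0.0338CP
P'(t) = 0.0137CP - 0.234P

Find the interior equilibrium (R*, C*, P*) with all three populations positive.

R* ≈ 225, C* ≈ 17.1, P* ≈ 18.5

From dP/dt = 0: 0.0137C* = 0.234, so C* = 17.1.
From dR/dt = 0: 0.742(1 - R*/293) = 0.0101·17.1, giving R* = 293·(1 - 0.232) = 225.
From dC/dt = 0: 0.00306·225 - 0.0625 = 0.0338P*, so P* = 0.626/0.0338 = 18.5.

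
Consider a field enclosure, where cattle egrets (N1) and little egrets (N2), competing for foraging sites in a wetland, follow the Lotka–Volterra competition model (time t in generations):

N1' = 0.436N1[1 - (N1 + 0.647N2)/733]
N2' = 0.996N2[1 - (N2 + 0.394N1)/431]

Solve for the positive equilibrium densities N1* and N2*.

N1* ≈ 610, N2* ≈ 191

Setting both brackets to zero gives the nullclines N1 + 0.647N2 = 733 and 0.394N1 + N2 = 431.
Substituting N2 = 431 - 0.394N1 into the first: N1(1 - 0.647·0.394) = 733 - 0.647·431.
So N1* = 454/0.745 = 610, and then N2* = 431 - 0.394·610 = 191.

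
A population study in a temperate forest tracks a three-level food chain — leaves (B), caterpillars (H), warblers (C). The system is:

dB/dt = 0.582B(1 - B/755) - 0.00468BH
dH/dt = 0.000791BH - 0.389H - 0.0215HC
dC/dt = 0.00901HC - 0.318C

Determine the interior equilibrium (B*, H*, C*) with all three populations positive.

From dC/dt = 0: 0.00901H* = 0.318, so H* = 35.3.
From dB/dt = 0: 0.582(1 - B*/755) = 0.00468·35.3, giving B* = 755·(1 - 0.284) = 541.
From dH/dt = 0: 0.000791·541 - 0.389 = 0.0215C*, so C* = 0.0387/0.0215 = 1.8.

B* ≈ 541, H* ≈ 35.3, C* ≈ 1.8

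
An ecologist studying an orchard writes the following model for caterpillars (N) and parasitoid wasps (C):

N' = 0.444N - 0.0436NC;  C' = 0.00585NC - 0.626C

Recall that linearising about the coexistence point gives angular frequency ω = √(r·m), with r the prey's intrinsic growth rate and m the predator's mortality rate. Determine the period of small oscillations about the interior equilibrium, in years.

T ≈ 11.9 years

Here r = 0.444 and m = 0.626, so r·m = 0.278.
ω = √0.278 = 0.527 per year, hence T = 2π/ω ≈ 11.9 years.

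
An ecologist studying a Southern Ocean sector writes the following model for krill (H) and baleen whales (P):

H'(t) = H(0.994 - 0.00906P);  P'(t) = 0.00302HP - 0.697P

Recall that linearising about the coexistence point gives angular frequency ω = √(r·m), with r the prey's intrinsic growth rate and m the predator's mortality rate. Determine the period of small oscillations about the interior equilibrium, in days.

Here r = 0.994 and m = 0.697, so r·m = 0.693.
ω = √0.693 = 0.832 per day, hence T = 2π/ω ≈ 7.55 days.

T ≈ 7.55 days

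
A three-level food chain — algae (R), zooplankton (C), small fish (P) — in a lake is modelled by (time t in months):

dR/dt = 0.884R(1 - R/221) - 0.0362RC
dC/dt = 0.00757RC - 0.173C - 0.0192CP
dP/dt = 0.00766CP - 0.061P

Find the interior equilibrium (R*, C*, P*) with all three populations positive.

R* ≈ 149, C* ≈ 7.96, P* ≈ 49.7

From dP/dt = 0: 0.00766C* = 0.061, so C* = 7.96.
From dR/dt = 0: 0.884(1 - R*/221) = 0.0362·7.96, giving R* = 221·(1 - 0.326) = 149.
From dC/dt = 0: 0.00757·149 - 0.173 = 0.0192P*, so P* = 0.954/0.0192 = 49.7.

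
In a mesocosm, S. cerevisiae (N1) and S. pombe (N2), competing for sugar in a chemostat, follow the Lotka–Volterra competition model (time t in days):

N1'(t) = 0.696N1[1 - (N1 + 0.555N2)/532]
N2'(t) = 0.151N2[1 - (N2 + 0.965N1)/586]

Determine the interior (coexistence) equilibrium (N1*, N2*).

N1* ≈ 445, N2* ≈ 156

Setting both brackets to zero gives the nullclines N1 + 0.555N2 = 532 and 0.965N1 + N2 = 586.
Substituting N2 = 586 - 0.965N1 into the first: N1(1 - 0.555·0.965) = 532 - 0.555·586.
So N1* = 207/0.464 = 445, and then N2* = 586 - 0.965·445 = 156.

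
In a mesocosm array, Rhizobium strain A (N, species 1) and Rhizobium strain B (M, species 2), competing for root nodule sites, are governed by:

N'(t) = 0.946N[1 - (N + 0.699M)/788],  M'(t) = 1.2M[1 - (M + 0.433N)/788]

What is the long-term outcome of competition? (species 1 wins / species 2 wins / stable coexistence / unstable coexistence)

stable coexistence

Compare the nullcline intercepts: K1/α12 = 788/0.699 = 1130 > K2 = 788; K2/α21 = 788/0.433 = 1820 > K1 = 788.
Since both inequalities hold, each species can invade when rare, so the interior equilibrium is stable.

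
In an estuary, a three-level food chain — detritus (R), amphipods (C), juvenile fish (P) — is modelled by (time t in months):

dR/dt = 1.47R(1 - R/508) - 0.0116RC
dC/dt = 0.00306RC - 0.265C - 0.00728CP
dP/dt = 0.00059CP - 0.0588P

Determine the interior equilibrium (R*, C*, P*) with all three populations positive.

R* ≈ 108, C* ≈ 99.7, P* ≈ 9.2

From dP/dt = 0: 0.00059C* = 0.0588, so C* = 99.7.
From dR/dt = 0: 1.47(1 - R*/508) = 0.0116·99.7, giving R* = 508·(1 - 0.786) = 108.
From dC/dt = 0: 0.00306·108 - 0.265 = 0.00728P*, so P* = 0.067/0.00728 = 9.2.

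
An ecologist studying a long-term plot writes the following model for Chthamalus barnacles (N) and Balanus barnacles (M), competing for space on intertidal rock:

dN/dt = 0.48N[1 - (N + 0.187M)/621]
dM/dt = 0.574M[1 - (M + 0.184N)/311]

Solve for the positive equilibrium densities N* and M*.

N* ≈ 583, M* ≈ 204

Setting both brackets to zero gives the nullclines N + 0.187M = 621 and 0.184N + M = 311.
Substituting M = 311 - 0.184N into the first: N(1 - 0.187·0.184) = 621 - 0.187·311.
So N* = 563/0.966 = 583, and then M* = 311 - 0.184·583 = 204.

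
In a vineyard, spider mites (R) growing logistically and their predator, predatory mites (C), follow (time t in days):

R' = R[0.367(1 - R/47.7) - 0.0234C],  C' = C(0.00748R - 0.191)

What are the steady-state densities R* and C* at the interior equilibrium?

R* ≈ 25.5, C* ≈ 7.29

From dC/dt = 0 with C > 0: 0.00748R* = 0.191, so R* = 25.5.
Substitute into dR/dt = 0: 0.367(1 - 25.5/47.7) = 0.0234C*.
The bracket is 0.465, giving C* = 0.171/0.0234 = 7.29.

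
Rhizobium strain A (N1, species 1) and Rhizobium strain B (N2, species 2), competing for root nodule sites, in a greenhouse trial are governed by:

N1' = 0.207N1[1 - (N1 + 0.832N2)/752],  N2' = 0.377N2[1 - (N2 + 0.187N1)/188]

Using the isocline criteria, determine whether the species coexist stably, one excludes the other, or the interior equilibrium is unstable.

stable coexistence

Compare the nullcline intercepts: K1/α12 = 752/0.832 = 904 > K2 = 188; K2/α21 = 188/0.187 = 1010 > K1 = 752.
Since both inequalities hold, each species can invade when rare, so the interior equilibrium is stable.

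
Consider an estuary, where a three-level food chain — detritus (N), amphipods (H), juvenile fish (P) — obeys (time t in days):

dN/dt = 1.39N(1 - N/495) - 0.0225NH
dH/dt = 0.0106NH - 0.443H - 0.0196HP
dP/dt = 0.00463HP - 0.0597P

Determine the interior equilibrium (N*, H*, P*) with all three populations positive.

N* ≈ 392, H* ≈ 12.9, P* ≈ 189

From dP/dt = 0: 0.00463H* = 0.0597, so H* = 12.9.
From dN/dt = 0: 1.39(1 - N*/495) = 0.0225·12.9, giving N* = 495·(1 - 0.209) = 392.
From dH/dt = 0: 0.0106·392 - 0.443 = 0.0196P*, so P* = 3.71/0.0196 = 189.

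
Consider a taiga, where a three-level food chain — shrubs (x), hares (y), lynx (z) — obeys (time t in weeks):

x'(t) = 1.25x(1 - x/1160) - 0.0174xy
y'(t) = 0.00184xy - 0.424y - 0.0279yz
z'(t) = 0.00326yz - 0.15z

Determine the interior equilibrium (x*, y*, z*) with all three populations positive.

x* ≈ 417, y* ≈ 46, z* ≈ 12.3

From dz/dt = 0: 0.00326y* = 0.15, so y* = 46.
From dx/dt = 0: 1.25(1 - x*/1160) = 0.0174·46, giving x* = 1160·(1 - 0.64) = 417.
From dy/dt = 0: 0.00184·417 - 0.424 = 0.0279z*, so z* = 0.343/0.0279 = 12.3.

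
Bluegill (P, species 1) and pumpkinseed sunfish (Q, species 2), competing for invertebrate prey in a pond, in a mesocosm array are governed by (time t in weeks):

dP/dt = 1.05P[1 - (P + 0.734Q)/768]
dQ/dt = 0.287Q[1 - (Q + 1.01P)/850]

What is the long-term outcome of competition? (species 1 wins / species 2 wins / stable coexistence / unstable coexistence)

stable coexistence

Compare the nullcline intercepts: K1/α12 = 768/0.734 = 1050 > K2 = 850; K2/α21 = 850/1.01 = 842 > K1 = 768.
Since both inequalities hold, each species can invade when rare, so the interior equilibrium is stable.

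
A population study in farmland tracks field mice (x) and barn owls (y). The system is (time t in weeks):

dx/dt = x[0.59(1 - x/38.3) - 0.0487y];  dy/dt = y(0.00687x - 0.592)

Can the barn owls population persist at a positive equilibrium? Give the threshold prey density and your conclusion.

The predator equation gives dy/dt > 0 only when x > 0.592/0.00687 = 86.2.
Without the predator, x → K = 38.3. Since 38.3 < 86.2, the predator cannot invade.

Threshold x = 86.2; K < 86.2, so no, the predator goes extinct.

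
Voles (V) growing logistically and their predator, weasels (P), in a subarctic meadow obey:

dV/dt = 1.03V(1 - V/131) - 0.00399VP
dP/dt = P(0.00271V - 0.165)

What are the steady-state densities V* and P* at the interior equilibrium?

V* ≈ 60.9, P* ≈ 138

From dP/dt = 0 with P > 0: 0.00271V* = 0.165, so V* = 60.9.
Substitute into dV/dt = 0: 1.03(1 - 60.9/131) = 0.00399P*.
The bracket is 0.535, giving P* = 0.551/0.00399 = 138.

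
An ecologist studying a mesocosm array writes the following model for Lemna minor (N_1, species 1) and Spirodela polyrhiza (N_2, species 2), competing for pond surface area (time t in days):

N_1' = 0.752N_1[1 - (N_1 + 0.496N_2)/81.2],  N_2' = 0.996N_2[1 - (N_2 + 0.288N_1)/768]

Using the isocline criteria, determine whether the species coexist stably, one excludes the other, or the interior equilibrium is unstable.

Compare the nullcline intercepts: K1/α12 = 81.2/0.496 = 164 < K2 = 768; K2/α21 = 768/0.288 = 2670 > K1 = 81.2.
Since the inequalities point opposite ways, species 2 can invade but species 1 cannot.

species 2 excludes species 1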